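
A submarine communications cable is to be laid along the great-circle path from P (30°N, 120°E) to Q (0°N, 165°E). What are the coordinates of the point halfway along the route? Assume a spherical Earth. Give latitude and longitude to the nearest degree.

≈ (16°N, 144°E)

Convert each endpoint to a unit vector on the sphere (x = cos φ cos λ, y = cos φ sin λ, z = sin φ).
The central angle between the endpoints is δ = arccos(p₁·p₂) ≈ 0.912 rad (52.2°).
Interpolate at f = 1/2 with slerp weights a = sin((1−f)δ)/sin δ ≈ 0.557, b = sin(fδ)/sin δ ≈ 0.557.
p = a·p₁ + b·p₂ ≈ (-0.779, 0.562, 0.278); φ = arcsin(p_z) ≈ 16.17°, λ = atan2(p_y, p_x) ≈ 144.20°.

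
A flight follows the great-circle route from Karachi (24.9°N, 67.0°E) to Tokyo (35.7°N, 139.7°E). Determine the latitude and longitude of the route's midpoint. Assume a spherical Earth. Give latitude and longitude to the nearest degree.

The haversine formula gives a central angle δ ≈ 1.087 rad (62.3°) between the endpoints.
Interpolate at f = 1/2 with slerp weights a = sin((1−f)δ)/sin δ ≈ 0.584, b = sin(fδ)/sin δ ≈ 0.584.
p = a·p₁ + b·p₂ ≈ (-0.155, 0.795, 0.587); φ = arcsin(p_z) ≈ 35.94°, λ = atan2(p_y, p_x) ≈ 101.02°.

≈ 36°N, 101°E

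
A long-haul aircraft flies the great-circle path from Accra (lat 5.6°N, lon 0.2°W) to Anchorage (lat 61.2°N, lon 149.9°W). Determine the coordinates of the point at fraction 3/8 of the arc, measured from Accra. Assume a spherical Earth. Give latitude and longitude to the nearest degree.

≈ lat 45°N, lon 14°W

From cos δ = sin φ₁ sin φ₂ + cos φ₁ cos φ₂ cos Δλ, the central angle is δ ≈ 1.905 rad (109.2°).
Interpolate at f = 3/8 with slerp weights a = sin((1−f)δ)/sin δ ≈ 0.983, b = sin(fδ)/sin δ ≈ 0.694.
p = a·p₁ + b·p₂ ≈ (0.689, -0.171, 0.704); φ = arcsin(p_z) ≈ 44.74°, λ = atan2(p_y, p_x) ≈ -13.93°.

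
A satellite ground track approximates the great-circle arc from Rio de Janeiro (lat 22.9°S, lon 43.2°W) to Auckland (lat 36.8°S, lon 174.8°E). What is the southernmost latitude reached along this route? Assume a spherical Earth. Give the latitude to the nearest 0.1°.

The great circle lies in the plane with unit normal n̂ = (p₁ × p₂)/|p₁ × p₂|.
Here n̂_z ≈ -0.484; the vertex latitude is φ_max = arccos|n̂_z| ≈ 61.0°.
Check via Clairaut: cos φ_max = |cos φ₁| · sin C = cos(22.9°)·sin(148.3°) ≈ 0.484, again giving ≈ 61.0°.

≈ 61.0°S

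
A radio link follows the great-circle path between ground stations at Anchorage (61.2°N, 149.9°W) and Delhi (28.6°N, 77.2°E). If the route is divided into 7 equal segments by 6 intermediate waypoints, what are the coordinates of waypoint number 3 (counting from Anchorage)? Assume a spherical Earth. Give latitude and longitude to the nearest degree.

Write both endpoints as unit vectors p₁, p₂ with components (cos φ cos λ, cos φ sin λ, sin φ).
The central angle between the endpoints is δ = arccos(p₁·p₂) ≈ 1.439 rad (82.4°).
Interpolate at f = 3/7 with slerp weights a = sin((1−f)δ)/sin δ ≈ 0.739, b = sin(fδ)/sin δ ≈ 0.583.
p = a·p₁ + b·p₂ ≈ (-0.195, 0.321, 0.927); φ = arcsin(p_z) ≈ 67.96°, λ = atan2(p_y, p_x) ≈ 121.23°.

≈ (68°N, 121°E)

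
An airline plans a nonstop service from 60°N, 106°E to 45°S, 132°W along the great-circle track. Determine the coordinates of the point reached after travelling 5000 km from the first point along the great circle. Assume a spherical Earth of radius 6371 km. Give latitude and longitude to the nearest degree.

≈ 37°N, 167°E

Write both endpoints as unit vectors p₁, p₂ with components (cos φ cos λ, cos φ sin λ, sin φ).
The central angle between the endpoints is δ = arccos(p₁·p₂) ≈ 2.498 rad (143.1°). The total great-circle distance is δ·R ≈ 2.498 × 6371 ≈ 15912 km, so the target fraction is f = 5000/15912 ≈ 0.314.
Interpolate at f ≈ 0.314 with slerp weights a = sin((1−f)δ)/sin δ ≈ 1.649, b = sin(fδ)/sin δ ≈ 1.177.
p = a·p₁ + b·p₂ ≈ (-0.784, 0.174, 0.596); φ = arcsin(p_z) ≈ 36.56°, λ = atan2(p_y, p_x) ≈ 167.49°.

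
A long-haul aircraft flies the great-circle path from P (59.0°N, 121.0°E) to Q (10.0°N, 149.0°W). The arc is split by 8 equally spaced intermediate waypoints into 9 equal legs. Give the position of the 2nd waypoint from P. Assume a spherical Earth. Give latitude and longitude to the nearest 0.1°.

Convert each endpoint to a unit vector on the sphere (x = cos φ cos λ, y = cos φ sin λ, z = sin φ).
The central angle between the endpoints is δ = arccos(p₁·p₂) ≈ 1.421 rad (81.4°).
Interpolate at f = 2/9 with slerp weights a = sin((1−f)δ)/sin δ ≈ 0.904, b = sin(fδ)/sin δ ≈ 0.314.
p = a·p₁ + b·p₂ ≈ (-0.505, 0.240, 0.829); φ = arcsin(p_z) ≈ 56.02°, λ = atan2(p_y, p_x) ≈ 154.61°.

≈ (56.0°N, 154.6°E)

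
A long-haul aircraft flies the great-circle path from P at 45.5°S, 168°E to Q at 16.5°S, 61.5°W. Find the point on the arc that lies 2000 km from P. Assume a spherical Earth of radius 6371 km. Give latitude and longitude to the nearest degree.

≈ 55°S, 168°W

Write both endpoints as unit vectors p₁, p₂ with components (cos φ cos λ, cos φ sin λ, sin φ).
The central angle between the endpoints is δ = arccos(p₁·p₂) ≈ 1.807 rad (103.5°). The total great-circle distance is δ·R ≈ 1.807 × 6371 ≈ 11512 km, so the target fraction is f = 2000/11512 ≈ 0.174.
Interpolate at f ≈ 0.174 with slerp weights a = sin((1−f)δ)/sin δ ≈ 1.025, b = sin(fδ)/sin δ ≈ 0.318.
p = a·p₁ + b·p₂ ≈ (-0.558, -0.118, -0.822); φ = arcsin(p_z) ≈ -55.24°, λ = atan2(p_y, p_x) ≈ -168.04°.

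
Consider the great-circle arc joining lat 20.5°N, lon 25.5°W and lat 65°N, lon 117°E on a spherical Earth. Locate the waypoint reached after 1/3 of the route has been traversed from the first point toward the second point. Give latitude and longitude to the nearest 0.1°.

≈ lat 49.0°N, lon 14.2°W

Write both endpoints as unit vectors p₁, p₂ with components (cos φ cos λ, cos φ sin λ, sin φ).
The central angle between the endpoints is δ = arccos(p₁·p₂) ≈ 1.567 rad (89.8°).
Interpolate at f = 1/3 with slerp weights a = sin((1−f)δ)/sin δ ≈ 0.865, b = sin(fδ)/sin δ ≈ 0.499.
p = a·p₁ + b·p₂ ≈ (0.635, -0.161, 0.755); φ = arcsin(p_z) ≈ 49.04°, λ = atan2(p_y, p_x) ≈ -14.21°.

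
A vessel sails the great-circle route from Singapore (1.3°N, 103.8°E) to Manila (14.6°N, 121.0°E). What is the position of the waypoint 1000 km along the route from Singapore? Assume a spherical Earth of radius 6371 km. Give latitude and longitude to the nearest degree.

Convert each endpoint to a unit vector on the sphere (x = cos φ cos λ, y = cos φ sin λ, z = sin φ).
The central angle between the endpoints is δ = arccos(p₁·p₂) ≈ 0.377 rad (21.6°). The total great-circle distance is δ·R ≈ 0.377 × 6371 ≈ 2399 km, so the target fraction is f = 1000/2399 ≈ 0.417.
Interpolate at f ≈ 0.417 with slerp weights a = sin((1−f)δ)/sin δ ≈ 0.592, b = sin(fδ)/sin δ ≈ 0.425.
p = a·p₁ + b·p₂ ≈ (-0.353, 0.928, 0.121); φ = arcsin(p_z) ≈ 6.93°, λ = atan2(p_y, p_x) ≈ 110.84°.

≈ (7°N, 111°E)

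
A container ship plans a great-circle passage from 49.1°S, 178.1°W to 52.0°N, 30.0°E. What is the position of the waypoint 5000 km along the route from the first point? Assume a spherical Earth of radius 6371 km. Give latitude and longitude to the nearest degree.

≈ 22°S, 136°E

Write both endpoints as unit vectors p₁, p₂ with components (cos φ cos λ, cos φ sin λ, sin φ).
The central angle between the endpoints is δ = arccos(p₁·p₂) ≈ 2.828 rad (162.0°). The total great-circle distance is δ·R ≈ 2.828 × 6371 ≈ 18017 km, so the target fraction is f = 5000/18017 ≈ 0.278.
Interpolate at f ≈ 0.278 with slerp weights a = sin((1−f)δ)/sin δ ≈ 2.886, b = sin(fδ)/sin δ ≈ 2.290.
p = a·p₁ + b·p₂ ≈ (-0.667, 0.642, -0.377); φ = arcsin(p_z) ≈ -22.13°, λ = atan2(p_y, p_x) ≈ 136.10°.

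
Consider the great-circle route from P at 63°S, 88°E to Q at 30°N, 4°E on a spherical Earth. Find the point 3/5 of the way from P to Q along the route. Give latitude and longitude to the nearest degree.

≈ 11°S, 25°E

Write both endpoints as unit vectors p₁, p₂ with components (cos φ cos λ, cos φ sin λ, sin φ).
The central angle between the endpoints is δ = arccos(p₁·p₂) ≈ 1.987 rad (113.9°).
Interpolate at f = 3/5 with slerp weights a = sin((1−f)δ)/sin δ ≈ 0.780, b = sin(fδ)/sin δ ≈ 1.016.
p = a·p₁ + b·p₂ ≈ (0.890, 0.415, -0.187); φ = arcsin(p_z) ≈ -10.80°, λ = atan2(p_y, p_x) ≈ 25.02°.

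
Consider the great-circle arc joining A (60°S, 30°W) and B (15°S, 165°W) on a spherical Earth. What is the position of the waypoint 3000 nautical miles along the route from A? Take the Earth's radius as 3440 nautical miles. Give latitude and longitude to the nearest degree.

≈ (57°S, 137°W)

Convert each endpoint to a unit vector on the sphere (x = cos φ cos λ, y = cos φ sin λ, z = sin φ).
The central angle between the endpoints is δ = arccos(p₁·p₂) ≈ 1.688 rad (96.7°). The total great-circle distance is δ·R ≈ 1.688 × 3440 ≈ 5808 nmi, so the target fraction is f = 3000/5808 ≈ 0.517.
Interpolate at f ≈ 0.517 with slerp weights a = sin((1−f)δ)/sin δ ≈ 0.734, b = sin(fδ)/sin δ ≈ 0.771.
p = a·p₁ + b·p₂ ≈ (-0.402, -0.376, -0.835); φ = arcsin(p_z) ≈ -56.61°, λ = atan2(p_y, p_x) ≈ -136.88°.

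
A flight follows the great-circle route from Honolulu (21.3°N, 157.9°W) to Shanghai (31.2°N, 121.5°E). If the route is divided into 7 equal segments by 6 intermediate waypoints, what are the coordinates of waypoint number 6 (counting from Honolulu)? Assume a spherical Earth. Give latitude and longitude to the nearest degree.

≈ 33°N, 133°E

The haversine formula gives a central angle δ ≈ 1.247 rad (71.4°) between the endpoints.
Interpolate at f = 6/7 with slerp weights a = sin((1−f)δ)/sin δ ≈ 0.187, b = sin(fδ)/sin δ ≈ 0.925.
p = a·p₁ + b·p₂ ≈ (-0.575, 0.609, 0.547); φ = arcsin(p_z) ≈ 33.15°, λ = atan2(p_y, p_x) ≈ 133.34°.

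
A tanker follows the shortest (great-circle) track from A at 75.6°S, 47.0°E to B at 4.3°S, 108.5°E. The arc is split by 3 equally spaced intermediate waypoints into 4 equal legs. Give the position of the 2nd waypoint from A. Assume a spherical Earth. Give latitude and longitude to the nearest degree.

≈ 43°S, 97°E

Convert each endpoint to a unit vector on the sphere (x = cos φ cos λ, y = cos φ sin λ, z = sin φ).
The central angle between the endpoints is δ = arccos(p₁·p₂) ≈ 1.379 rad (79.0°).
Interpolate at f = 2/4 with slerp weights a = sin((1−f)δ)/sin δ ≈ 0.648, b = sin(fδ)/sin δ ≈ 0.648.
p = a·p₁ + b·p₂ ≈ (-0.095, 0.731, -0.676); φ = arcsin(p_z) ≈ -42.55°, λ = atan2(p_y, p_x) ≈ 97.42°.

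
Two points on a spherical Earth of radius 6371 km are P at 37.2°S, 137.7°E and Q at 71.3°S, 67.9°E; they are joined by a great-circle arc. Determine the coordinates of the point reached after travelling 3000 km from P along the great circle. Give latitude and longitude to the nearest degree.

Write both endpoints as unit vectors p₁, p₂ with components (cos φ cos λ, cos φ sin λ, sin φ).
The central angle between the endpoints is δ = arccos(p₁·p₂) ≈ 0.849 rad (48.6°). The total great-circle distance is δ·R ≈ 0.849 × 6371 ≈ 5408 km, so the target fraction is f = 3000/5408 ≈ 0.555.
Interpolate at f ≈ 0.555 with slerp weights a = sin((1−f)δ)/sin δ ≈ 0.492, b = sin(fδ)/sin δ ≈ 0.604.
p = a·p₁ + b·p₂ ≈ (-0.217, 0.443, -0.870); φ = arcsin(p_z) ≈ -60.44°, λ = atan2(p_y, p_x) ≈ 116.06°.

≈ 60°S, 116°E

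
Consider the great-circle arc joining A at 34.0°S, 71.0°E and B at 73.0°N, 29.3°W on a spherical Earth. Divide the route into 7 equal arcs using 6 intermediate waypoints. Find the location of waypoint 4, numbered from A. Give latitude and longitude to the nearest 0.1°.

The haversine formula gives a central angle δ ≈ 2.187 rad (125.3°) between the endpoints.
Interpolate at f = 4/7 with slerp weights a = sin((1−f)δ)/sin δ ≈ 0.988, b = sin(fδ)/sin δ ≈ 1.163.
p = a·p₁ + b·p₂ ≈ (0.563, 0.608, 0.560); φ = arcsin(p_z) ≈ 34.04°, λ = atan2(p_y, p_x) ≈ 47.19°.

≈ 34.0°N, 47.2°E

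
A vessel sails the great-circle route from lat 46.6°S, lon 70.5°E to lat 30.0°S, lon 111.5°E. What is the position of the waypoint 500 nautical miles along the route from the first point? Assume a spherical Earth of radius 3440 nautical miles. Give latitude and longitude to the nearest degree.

≈ lat 44°S, lon 82°E

From cos δ = sin φ₁ sin φ₂ + cos φ₁ cos φ₂ cos Δλ, the central angle is δ ≈ 0.623 rad (35.7°). The total great-circle distance is δ·R ≈ 0.623 × 3440 ≈ 2142 nmi, so the target fraction is f = 500/2142 ≈ 0.233.
Interpolate at f ≈ 0.233 with slerp weights a = sin((1−f)δ)/sin δ ≈ 0.788, b = sin(fδ)/sin δ ≈ 0.248.
p = a·p₁ + b·p₂ ≈ (0.102, 0.710, -0.696); φ = arcsin(p_z) ≈ -44.15°, λ = atan2(p_y, p_x) ≈ 81.84°.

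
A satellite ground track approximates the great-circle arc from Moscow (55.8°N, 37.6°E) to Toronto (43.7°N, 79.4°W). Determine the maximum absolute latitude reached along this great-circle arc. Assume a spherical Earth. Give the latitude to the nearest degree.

The great circle lies in the plane with unit normal n̂ = (p₁ × p₂)/|p₁ × p₂|.
Here n̂_z ≈ -0.393; the vertex latitude is φ_max = arccos|n̂_z| ≈ 66.9°.
Check via Clairaut: cos φ_max = |cos φ₁| · sin C = cos(55.8°)·sin(44.3°) ≈ 0.393, again giving ≈ 66.9°.

≈ 67°N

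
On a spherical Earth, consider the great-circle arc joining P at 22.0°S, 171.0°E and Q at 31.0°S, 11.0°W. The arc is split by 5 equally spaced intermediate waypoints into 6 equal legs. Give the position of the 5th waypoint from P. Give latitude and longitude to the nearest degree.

Write both endpoints as unit vectors p₁, p₂ with components (cos φ cos λ, cos φ sin λ, sin φ).
The central angle between the endpoints is δ = arccos(p₁·p₂) ≈ 2.216 rad (127.0°).
Interpolate at f = 5/6 with slerp weights a = sin((1−f)δ)/sin δ ≈ 0.452, b = sin(fδ)/sin δ ≈ 1.204.
p = a·p₁ + b·p₂ ≈ (0.600, -0.131, -0.789); φ = arcsin(p_z) ≈ -52.14°, λ = atan2(p_y, p_x) ≈ -12.36°.

≈ 52°S, 12°W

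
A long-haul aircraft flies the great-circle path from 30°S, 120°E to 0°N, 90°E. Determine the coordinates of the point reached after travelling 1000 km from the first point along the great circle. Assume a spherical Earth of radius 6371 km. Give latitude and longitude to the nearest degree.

≈ 24°S, 113°E

Convert each endpoint to a unit vector on the sphere (x = cos φ cos λ, y = cos φ sin λ, z = sin φ).
The central angle between the endpoints is δ = arccos(p₁·p₂) ≈ 0.723 rad (41.4°). The total great-circle distance is δ·R ≈ 0.723 × 6371 ≈ 4605 km, so the target fraction is f = 1000/4605 ≈ 0.217.
Interpolate at f ≈ 0.217 with slerp weights a = sin((1−f)δ)/sin δ ≈ 0.810, b = sin(fδ)/sin δ ≈ 0.236.
p = a·p₁ + b·p₂ ≈ (-0.351, 0.844, -0.405); φ = arcsin(p_z) ≈ -23.91°, λ = atan2(p_y, p_x) ≈ 112.57°.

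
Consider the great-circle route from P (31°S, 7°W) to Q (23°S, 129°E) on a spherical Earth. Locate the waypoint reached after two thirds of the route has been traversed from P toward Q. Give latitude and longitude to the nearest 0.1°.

≈ (47.6°S, 94.0°E)

From cos δ = sin φ₁ sin φ₂ + cos φ₁ cos φ₂ cos Δλ, the central angle is δ ≈ 1.946 rad (111.5°).
Interpolate at f = 2/3 with slerp weights a = sin((1−f)δ)/sin δ ≈ 0.649, b = sin(fδ)/sin δ ≈ 1.035.
p = a·p₁ + b·p₂ ≈ (-0.047, 0.672, -0.739); φ = arcsin(p_z) ≈ -47.62°, λ = atan2(p_y, p_x) ≈ 94.01°.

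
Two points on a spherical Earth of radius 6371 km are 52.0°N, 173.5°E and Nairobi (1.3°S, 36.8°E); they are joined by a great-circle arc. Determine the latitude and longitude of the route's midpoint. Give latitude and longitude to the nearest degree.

Convert each endpoint to a unit vector on the sphere (x = cos φ cos λ, y = cos φ sin λ, z = sin φ).
The central angle between the endpoints is δ = arccos(p₁·p₂) ≈ 2.055 rad (117.8°).
Interpolate at f = 1/2 with slerp weights a = sin((1−f)δ)/sin δ ≈ 0.967, b = sin(fδ)/sin δ ≈ 0.967.
p = a·p₁ + b·p₂ ≈ (0.183, 0.647, 0.740); φ = arcsin(p_z) ≈ 47.77°, λ = atan2(p_y, p_x) ≈ 74.23°.

≈ 48°N, 74°E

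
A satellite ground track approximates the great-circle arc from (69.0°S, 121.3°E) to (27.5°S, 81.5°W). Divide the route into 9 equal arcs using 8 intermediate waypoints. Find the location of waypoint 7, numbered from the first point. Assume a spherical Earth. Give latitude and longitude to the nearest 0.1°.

Convert each endpoint to a unit vector on the sphere (x = cos φ cos λ, y = cos φ sin λ, z = sin φ).
The central angle between the endpoints is δ = arccos(p₁·p₂) ≈ 1.432 rad (82.1°).
Interpolate at f = 7/9 with slerp weights a = sin((1−f)δ)/sin δ ≈ 0.316, b = sin(fδ)/sin δ ≈ 0.906.
p = a·p₁ + b·p₂ ≈ (0.060, -0.698, -0.713); φ = arcsin(p_z) ≈ -45.51°, λ = atan2(p_y, p_x) ≈ -85.09°.

≈ (45.5°S, 85.1°W)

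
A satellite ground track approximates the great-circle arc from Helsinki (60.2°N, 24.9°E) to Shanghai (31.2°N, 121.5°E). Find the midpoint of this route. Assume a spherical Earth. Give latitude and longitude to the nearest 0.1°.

≈ 55.9°N, 89.8°E

Convert each endpoint to a unit vector on the sphere (x = cos φ cos λ, y = cos φ sin λ, z = sin φ).
The central angle between the endpoints is δ = arccos(p₁·p₂) ≈ 1.159 rad (66.4°).
Interpolate at f = 1/2 with slerp weights a = sin((1−f)δ)/sin δ ≈ 0.597, b = sin(fδ)/sin δ ≈ 0.597.
p = a·p₁ + b·p₂ ≈ (0.002, 0.561, 0.828); φ = arcsin(p_z) ≈ 55.89°, λ = atan2(p_y, p_x) ≈ 89.76°.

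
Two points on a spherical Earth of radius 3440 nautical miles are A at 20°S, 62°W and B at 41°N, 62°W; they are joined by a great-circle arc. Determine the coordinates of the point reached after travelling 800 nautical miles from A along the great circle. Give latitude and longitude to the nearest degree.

≈ 7°S, 62°W

Convert each endpoint to a unit vector on the sphere (x = cos φ cos λ, y = cos φ sin λ, z = sin φ).
The central angle between the endpoints is δ = arccos(p₁·p₂) ≈ 1.065 rad (61.0°). The total great-circle distance is δ·R ≈ 1.065 × 3440 ≈ 3662 nmi, so the target fraction is f = 800/3662 ≈ 0.218.
Interpolate at f ≈ 0.218 with slerp weights a = sin((1−f)δ)/sin δ ≈ 0.845, b = sin(fδ)/sin δ ≈ 0.264.
p = a·p₁ + b·p₂ ≈ (0.466, -0.877, -0.116); φ = arcsin(p_z) ≈ -6.68°, λ = atan2(p_y, p_x) ≈ -62.00°.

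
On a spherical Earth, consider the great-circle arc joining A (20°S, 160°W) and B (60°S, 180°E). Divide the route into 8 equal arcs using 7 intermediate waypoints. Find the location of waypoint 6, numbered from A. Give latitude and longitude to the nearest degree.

The haversine formula gives a central angle δ ≈ 0.741 rad (42.5°) between the endpoints.
Interpolate at f = 6/8 with slerp weights a = sin((1−f)δ)/sin δ ≈ 0.273, b = sin(fδ)/sin δ ≈ 0.782.
p = a·p₁ + b·p₂ ≈ (-0.632, -0.088, -0.770); φ = arcsin(p_z) ≈ -50.37°, λ = atan2(p_y, p_x) ≈ -172.10°.

≈ (50°S, 172°W)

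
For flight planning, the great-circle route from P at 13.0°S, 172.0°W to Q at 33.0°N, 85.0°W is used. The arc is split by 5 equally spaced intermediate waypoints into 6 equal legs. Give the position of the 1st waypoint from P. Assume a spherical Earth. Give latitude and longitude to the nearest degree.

Write both endpoints as unit vectors p₁, p₂ with components (cos φ cos λ, cos φ sin λ, sin φ).
The central angle between the endpoints is δ = arccos(p₁·p₂) ≈ 1.651 rad (94.6°).
Interpolate at f = 1/6 with slerp weights a = sin((1−f)δ)/sin δ ≈ 0.984, b = sin(fδ)/sin δ ≈ 0.273.
p = a·p₁ + b·p₂ ≈ (-0.930, -0.361, -0.073); φ = arcsin(p_z) ≈ -4.18°, λ = atan2(p_y, p_x) ≈ -158.77°.

≈ 4°S, 159°W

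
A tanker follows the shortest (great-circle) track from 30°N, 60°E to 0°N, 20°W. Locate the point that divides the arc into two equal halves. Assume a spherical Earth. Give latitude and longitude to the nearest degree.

≈ 19°N, 17°E

The haversine formula gives a central angle δ ≈ 1.420 rad (81.4°) between the endpoints.
Interpolate at f = 1/2 with slerp weights a = sin((1−f)δ)/sin δ ≈ 0.659, b = sin(fδ)/sin δ ≈ 0.659.
p = a·p₁ + b·p₂ ≈ (0.905, 0.269, 0.330); φ = arcsin(p_z) ≈ 19.25°, λ = atan2(p_y, p_x) ≈ 16.55°.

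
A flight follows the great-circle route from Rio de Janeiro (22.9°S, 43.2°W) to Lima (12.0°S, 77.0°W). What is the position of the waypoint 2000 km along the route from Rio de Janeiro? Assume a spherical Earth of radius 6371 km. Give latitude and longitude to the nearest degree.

Write both endpoints as unit vectors p₁, p₂ with components (cos φ cos λ, cos φ sin λ, sin φ).
The central angle between the endpoints is δ = arccos(p₁·p₂) ≈ 0.592 rad (33.9°). The total great-circle distance is δ·R ≈ 0.592 × 6371 ≈ 3773 km, so the target fraction is f = 2000/3773 ≈ 0.530.
Interpolate at f ≈ 0.530 with slerp weights a = sin((1−f)δ)/sin δ ≈ 0.492, b = sin(fδ)/sin δ ≈ 0.553.
p = a·p₁ + b·p₂ ≈ (0.452, -0.838, -0.307); φ = arcsin(p_z) ≈ -17.85°, λ = atan2(p_y, p_x) ≈ -61.63°.

≈ 18°S, 62°W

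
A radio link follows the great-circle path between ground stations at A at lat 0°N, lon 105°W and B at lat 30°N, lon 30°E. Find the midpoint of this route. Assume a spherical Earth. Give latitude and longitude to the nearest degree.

The haversine formula gives a central angle δ ≈ 2.230 rad (127.8°) between the endpoints.
Interpolate at f = 1/2 with slerp weights a = sin((1−f)δ)/sin δ ≈ 1.136, b = sin(fδ)/sin δ ≈ 1.136.
p = a·p₁ + b·p₂ ≈ (0.558, -0.605, 0.568); φ = arcsin(p_z) ≈ 34.60°, λ = atan2(p_y, p_x) ≈ -47.33°.

≈ lat 35°N, lon 47°W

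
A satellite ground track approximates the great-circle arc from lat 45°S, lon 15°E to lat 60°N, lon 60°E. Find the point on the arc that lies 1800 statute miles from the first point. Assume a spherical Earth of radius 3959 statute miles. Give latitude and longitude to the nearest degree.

Write both endpoints as unit vectors p₁, p₂ with components (cos φ cos λ, cos φ sin λ, sin φ).
The central angle between the endpoints is δ = arccos(p₁·p₂) ≈ 1.942 rad (111.2°). The total great-circle distance is δ·R ≈ 1.942 × 3959 ≈ 7687 mi, so the target fraction is f = 1800/7687 ≈ 0.234.
Interpolate at f ≈ 0.234 with slerp weights a = sin((1−f)δ)/sin δ ≈ 1.069, b = sin(fδ)/sin δ ≈ 0.471.
p = a·p₁ + b·p₂ ≈ (0.848, 0.400, -0.348); φ = arcsin(p_z) ≈ -20.36°, λ = atan2(p_y, p_x) ≈ 25.24°.

≈ lat 20°S, lon 25°E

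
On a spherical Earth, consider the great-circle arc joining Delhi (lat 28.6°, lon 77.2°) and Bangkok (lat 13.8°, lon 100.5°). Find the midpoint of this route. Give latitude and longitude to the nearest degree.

Convert each endpoint to a unit vector on the sphere (x = cos φ cos λ, y = cos φ sin λ, z = sin φ).
The central angle between the endpoints is δ = arccos(p₁·p₂) ≈ 0.457 rad (26.2°).
Interpolate at f = 1/2 with slerp weights a = sin((1−f)δ)/sin δ ≈ 0.513, b = sin(fδ)/sin δ ≈ 0.513.
p = a·p₁ + b·p₂ ≈ (0.009, 0.930, 0.368); φ = arcsin(p_z) ≈ 21.60°, λ = atan2(p_y, p_x) ≈ 89.45°.

≈ lat 22°, lon 89°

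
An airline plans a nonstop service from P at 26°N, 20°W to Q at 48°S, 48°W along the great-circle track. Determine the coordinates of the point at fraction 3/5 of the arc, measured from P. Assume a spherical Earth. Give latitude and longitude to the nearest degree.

Write both endpoints as unit vectors p₁, p₂ with components (cos φ cos λ, cos φ sin λ, sin φ).
The central angle between the endpoints is δ = arccos(p₁·p₂) ≈ 1.364 rad (78.2°).
Interpolate at f = 3/5 with slerp weights a = sin((1−f)δ)/sin δ ≈ 0.530, b = sin(fδ)/sin δ ≈ 0.746.
p = a·p₁ + b·p₂ ≈ (0.782, -0.534, -0.322); φ = arcsin(p_z) ≈ -18.78°, λ = atan2(p_y, p_x) ≈ -34.33°.

≈ 19°S, 34°W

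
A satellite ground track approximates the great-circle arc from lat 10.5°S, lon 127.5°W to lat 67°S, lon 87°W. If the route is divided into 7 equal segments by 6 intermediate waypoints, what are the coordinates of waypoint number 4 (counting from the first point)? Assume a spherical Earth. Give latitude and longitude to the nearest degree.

≈ lat 44°S, lon 114°W

Write both endpoints as unit vectors p₁, p₂ with components (cos φ cos λ, cos φ sin λ, sin φ).
The central angle between the endpoints is δ = arccos(p₁·p₂) ≈ 1.093 rad (62.6°).
Interpolate at f = 4/7 with slerp weights a = sin((1−f)δ)/sin δ ≈ 0.508, b = sin(fδ)/sin δ ≈ 0.658.
p = a·p₁ + b·p₂ ≈ (-0.291, -0.654, -0.699); φ = arcsin(p_z) ≈ -44.33°, λ = atan2(p_y, p_x) ≈ -113.99°.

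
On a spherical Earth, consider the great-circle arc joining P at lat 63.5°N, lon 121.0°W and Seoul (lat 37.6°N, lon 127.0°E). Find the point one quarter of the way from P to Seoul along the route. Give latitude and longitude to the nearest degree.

≈ lat 69°N, lon 160°W

From cos δ = sin φ₁ sin φ₂ + cos φ₁ cos φ₂ cos Δλ, the central angle is δ ≈ 1.144 rad (65.6°).
Interpolate at f = 1/4 with slerp weights a = sin((1−f)δ)/sin δ ≈ 0.831, b = sin(fδ)/sin δ ≈ 0.310.
p = a·p₁ + b·p₂ ≈ (-0.339, -0.122, 0.933); φ = arcsin(p_z) ≈ 68.90°, λ = atan2(p_y, p_x) ≈ -160.23°.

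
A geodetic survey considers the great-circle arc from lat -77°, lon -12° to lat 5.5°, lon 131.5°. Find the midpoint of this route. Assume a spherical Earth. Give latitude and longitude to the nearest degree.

≈ lat -47°, lon 122°

Write both endpoints as unit vectors p₁, p₂ with components (cos φ cos λ, cos φ sin λ, sin φ).
The central angle between the endpoints is δ = arccos(p₁·p₂) ≈ 1.848 rad (105.9°).
Interpolate at f = 1/2 with slerp weights a = sin((1−f)δ)/sin δ ≈ 0.830, b = sin(fδ)/sin δ ≈ 0.830.
p = a·p₁ + b·p₂ ≈ (-0.365, 0.580, -0.729); φ = arcsin(p_z) ≈ -46.78°, λ = atan2(p_y, p_x) ≈ 122.17°.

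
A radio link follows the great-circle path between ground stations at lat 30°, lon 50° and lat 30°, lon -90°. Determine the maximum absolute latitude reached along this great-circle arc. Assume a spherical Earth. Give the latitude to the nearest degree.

The great circle lies in the plane with unit normal n̂ = (p₁ × p₂)/|p₁ × p₂|.
Here n̂_z ≈ -0.510; the vertex latitude is φ_max = arccos|n̂_z| ≈ 59.4°.

≈ 59°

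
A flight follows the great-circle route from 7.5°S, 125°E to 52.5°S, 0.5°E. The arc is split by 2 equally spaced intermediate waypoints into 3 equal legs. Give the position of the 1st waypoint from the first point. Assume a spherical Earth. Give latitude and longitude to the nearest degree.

Convert each endpoint to a unit vector on the sphere (x = cos φ cos λ, y = cos φ sin λ, z = sin φ).
The central angle between the endpoints is δ = arccos(p₁·p₂) ≈ 1.811 rad (103.8°).
Interpolate at f = 1/3 with slerp weights a = sin((1−f)δ)/sin δ ≈ 0.962, b = sin(fδ)/sin δ ≈ 0.585.
p = a·p₁ + b·p₂ ≈ (-0.191, 0.785, -0.589); φ = arcsin(p_z) ≈ -36.12°, λ = atan2(p_y, p_x) ≈ 103.71°.

≈ 36°S, 104°E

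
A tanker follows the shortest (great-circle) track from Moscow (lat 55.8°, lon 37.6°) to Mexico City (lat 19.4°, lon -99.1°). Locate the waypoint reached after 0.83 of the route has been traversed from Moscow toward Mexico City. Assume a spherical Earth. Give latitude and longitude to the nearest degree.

≈ lat 34°, lon -91°

Convert each endpoint to a unit vector on the sphere (x = cos φ cos λ, y = cos φ sin λ, z = sin φ).
The central angle between the endpoints is δ = arccos(p₁·p₂) ≈ 1.682 rad (96.4°).
Interpolate at f = 0.83 with slerp weights a = sin((1−f)δ)/sin δ ≈ 0.284, b = sin(fδ)/sin δ ≈ 0.991.
p = a·p₁ + b·p₂ ≈ (-0.021, -0.826, 0.564); φ = arcsin(p_z) ≈ 34.33°, λ = atan2(p_y, p_x) ≈ -91.49°.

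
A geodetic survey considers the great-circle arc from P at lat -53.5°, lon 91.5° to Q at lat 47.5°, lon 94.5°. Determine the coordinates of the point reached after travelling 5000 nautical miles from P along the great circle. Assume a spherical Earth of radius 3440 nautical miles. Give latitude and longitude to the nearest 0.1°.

≈ lat 29.8°, lon 93.9°

Convert each endpoint to a unit vector on the sphere (x = cos φ cos λ, y = cos φ sin λ, z = sin φ).
The central angle between the endpoints is δ = arccos(p₁·p₂) ≈ 1.763 rad (101.0°). The total great-circle distance is δ·R ≈ 1.763 × 3440 ≈ 6066 nmi, so the target fraction is f = 5000/6066 ≈ 0.824.
Interpolate at f ≈ 0.824 with slerp weights a = sin((1−f)δ)/sin δ ≈ 0.311, b = sin(fδ)/sin δ ≈ 1.012.
p = a·p₁ + b·p₂ ≈ (-0.058, 0.866, 0.496); φ = arcsin(p_z) ≈ 29.75°, λ = atan2(p_y, p_x) ≈ 93.86°.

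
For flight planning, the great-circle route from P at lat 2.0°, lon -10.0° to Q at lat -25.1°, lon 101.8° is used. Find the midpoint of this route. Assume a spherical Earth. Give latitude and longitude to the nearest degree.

≈ lat -20°, lon 42°

Write both endpoints as unit vectors p₁, p₂ with components (cos φ cos λ, cos φ sin λ, sin φ).
The central angle between the endpoints is δ = arccos(p₁·p₂) ≈ 1.929 rad (110.5°).
Interpolate at f = 1/2 with slerp weights a = sin((1−f)δ)/sin δ ≈ 0.878, b = sin(fδ)/sin δ ≈ 0.878.
p = a·p₁ + b·p₂ ≈ (0.701, 0.626, -0.342); φ = arcsin(p_z) ≈ -19.98°, λ = atan2(p_y, p_x) ≈ 41.74°.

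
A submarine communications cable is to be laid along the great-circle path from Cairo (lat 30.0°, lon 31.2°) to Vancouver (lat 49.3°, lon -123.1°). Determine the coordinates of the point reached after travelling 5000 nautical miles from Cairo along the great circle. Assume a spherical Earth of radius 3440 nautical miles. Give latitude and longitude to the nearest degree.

Write both endpoints as unit vectors p₁, p₂ with components (cos φ cos λ, cos φ sin λ, sin φ).
The central angle between the endpoints is δ = arccos(p₁·p₂) ≈ 1.701 rad (97.5°). The total great-circle distance is δ·R ≈ 1.701 × 3440 ≈ 5851 nmi, so the target fraction is f = 5000/5851 ≈ 0.855.
Interpolate at f ≈ 0.855 with slerp weights a = sin((1−f)δ)/sin δ ≈ 0.247, b = sin(fδ)/sin δ ≈ 1.002.
p = a·p₁ + b·p₂ ≈ (-0.174, -0.436, 0.883); φ = arcsin(p_z) ≈ 61.99°, λ = atan2(p_y, p_x) ≈ -111.71°.

≈ lat 62°, lon -112°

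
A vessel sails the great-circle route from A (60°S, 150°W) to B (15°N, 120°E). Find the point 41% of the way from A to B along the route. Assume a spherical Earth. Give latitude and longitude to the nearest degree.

Convert each endpoint to a unit vector on the sphere (x = cos φ cos λ, y = cos φ sin λ, z = sin φ).
The central angle between the endpoints is δ = arccos(p₁·p₂) ≈ 1.797 rad (103.0°).
Interpolate at f = 0.41 with slerp weights a = sin((1−f)δ)/sin δ ≈ 0.895, b = sin(fδ)/sin δ ≈ 0.689.
p = a·p₁ + b·p₂ ≈ (-0.721, 0.353, -0.597); φ = arcsin(p_z) ≈ -36.64°, λ = atan2(p_y, p_x) ≈ 153.91°.

≈ (37°S, 154°E)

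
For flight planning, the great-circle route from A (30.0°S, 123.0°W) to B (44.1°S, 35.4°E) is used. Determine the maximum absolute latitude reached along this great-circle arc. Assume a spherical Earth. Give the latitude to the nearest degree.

≈ 76°S

The great circle lies in the plane with unit normal n̂ = (p₁ × p₂)/|p₁ × p₂|.
Here n̂_z ≈ +0.235; the vertex latitude is φ_max = arccos|n̂_z| ≈ 76.4°.
Check via Clairaut: cos φ_max = |cos φ₁| · sin C = cos(30.0°)·sin(164.2°) ≈ 0.235, again giving ≈ 76.4°.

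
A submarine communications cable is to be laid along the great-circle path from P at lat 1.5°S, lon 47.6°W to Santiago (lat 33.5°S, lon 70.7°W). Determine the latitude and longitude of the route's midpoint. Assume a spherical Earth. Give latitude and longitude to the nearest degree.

From cos δ = sin φ₁ sin φ₂ + cos φ₁ cos φ₂ cos Δλ, the central angle is δ ≈ 0.674 rad (38.6°).
Interpolate at f = 1/2 with slerp weights a = sin((1−f)δ)/sin δ ≈ 0.530, b = sin(fδ)/sin δ ≈ 0.530.
p = a·p₁ + b·p₂ ≈ (0.503, -0.808, -0.306); φ = arcsin(p_z) ≈ -17.84°, λ = atan2(p_y, p_x) ≈ -58.09°.

≈ lat 18°S, lon 58°W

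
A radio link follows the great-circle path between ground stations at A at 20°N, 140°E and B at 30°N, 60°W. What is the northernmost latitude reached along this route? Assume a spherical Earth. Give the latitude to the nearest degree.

The great circle lies in the plane with unit normal n̂ = (p₁ × p₂)/|p₁ × p₂|.
Here n̂_z ≈ +0.346; the vertex latitude is φ_max = arccos|n̂_z| ≈ 69.8°.

≈ 70°N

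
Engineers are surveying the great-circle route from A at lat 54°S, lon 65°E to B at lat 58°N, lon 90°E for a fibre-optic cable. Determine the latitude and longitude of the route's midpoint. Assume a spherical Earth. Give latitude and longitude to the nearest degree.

≈ lat 2°N, lon 77°E

The haversine formula gives a central angle δ ≈ 1.986 rad (113.8°) between the endpoints.
Interpolate at f = 1/2 with slerp weights a = sin((1−f)δ)/sin δ ≈ 0.916, b = sin(fδ)/sin δ ≈ 0.916.
p = a·p₁ + b·p₂ ≈ (0.227, 0.973, 0.036); φ = arcsin(p_z) ≈ 2.05°, λ = atan2(p_y, p_x) ≈ 76.84°.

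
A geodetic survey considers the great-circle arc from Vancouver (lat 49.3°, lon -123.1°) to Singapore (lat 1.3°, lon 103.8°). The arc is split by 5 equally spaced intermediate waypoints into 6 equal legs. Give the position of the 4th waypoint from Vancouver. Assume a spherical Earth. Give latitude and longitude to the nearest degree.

≈ lat 33°, lon 127°

Convert each endpoint to a unit vector on the sphere (x = cos φ cos λ, y = cos φ sin λ, z = sin φ).
The central angle between the endpoints is δ = arccos(p₁·p₂) ≈ 2.013 rad (115.4°).
Interpolate at f = 4/6 with slerp weights a = sin((1−f)δ)/sin δ ≈ 0.688, b = sin(fδ)/sin δ ≈ 1.078.
p = a·p₁ + b·p₂ ≈ (-0.502, 0.671, 0.546); φ = arcsin(p_z) ≈ 33.10°, λ = atan2(p_y, p_x) ≈ 126.83°.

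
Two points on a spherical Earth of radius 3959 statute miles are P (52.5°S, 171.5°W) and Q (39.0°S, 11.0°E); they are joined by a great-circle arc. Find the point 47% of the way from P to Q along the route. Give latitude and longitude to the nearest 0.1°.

≈ (85.7°S, 26.1°E)

Write both endpoints as unit vectors p₁, p₂ with components (cos φ cos λ, cos φ sin λ, sin φ).
The central angle between the endpoints is δ = arccos(p₁·p₂) ≈ 1.544 rad (88.5°).
Interpolate at f = 0.47 with slerp weights a = sin((1−f)δ)/sin δ ≈ 0.730, b = sin(fδ)/sin δ ≈ 0.664.
p = a·p₁ + b·p₂ ≈ (0.067, 0.033, -0.997); φ = arcsin(p_z) ≈ -85.73°, λ = atan2(p_y, p_x) ≈ 26.11°.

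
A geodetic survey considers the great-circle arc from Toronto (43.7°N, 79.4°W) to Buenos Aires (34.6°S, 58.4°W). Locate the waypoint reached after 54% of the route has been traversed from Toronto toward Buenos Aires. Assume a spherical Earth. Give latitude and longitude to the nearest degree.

The haversine formula gives a central angle δ ≈ 1.407 rad (80.6°) between the endpoints.
Interpolate at f = 0.54 with slerp weights a = sin((1−f)δ)/sin δ ≈ 0.611, b = sin(fδ)/sin δ ≈ 0.698.
p = a·p₁ + b·p₂ ≈ (0.382, -0.924, 0.026); φ = arcsin(p_z) ≈ 1.48°, λ = atan2(p_y, p_x) ≈ -67.51°.

≈ 1°N, 68°W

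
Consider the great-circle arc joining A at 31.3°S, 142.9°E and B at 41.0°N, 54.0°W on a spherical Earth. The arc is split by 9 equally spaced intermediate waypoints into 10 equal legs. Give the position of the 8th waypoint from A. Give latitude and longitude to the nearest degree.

Convert each endpoint to a unit vector on the sphere (x = cos φ cos λ, y = cos φ sin λ, z = sin φ).
The central angle between the endpoints is δ = arccos(p₁·p₂) ≈ 2.850 rad (163.3°).
Interpolate at f = 8/10 with slerp weights a = sin((1−f)δ)/sin δ ≈ 1.879, b = sin(fδ)/sin δ ≈ 2.641.
p = a·p₁ + b·p₂ ≈ (-0.109, -0.644, 0.757); φ = arcsin(p_z) ≈ 49.19°, λ = atan2(p_y, p_x) ≈ -99.57°.

≈ 49°N, 100°W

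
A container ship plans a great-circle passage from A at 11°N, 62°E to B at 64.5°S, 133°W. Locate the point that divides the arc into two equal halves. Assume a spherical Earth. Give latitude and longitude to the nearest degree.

≈ 51°S, 73°E

Convert each endpoint to a unit vector on the sphere (x = cos φ cos λ, y = cos φ sin λ, z = sin φ).
The central angle between the endpoints is δ = arccos(p₁·p₂) ≈ 2.190 rad (125.5°).
Interpolate at f = 1/2 with slerp weights a = sin((1−f)δ)/sin δ ≈ 1.092, b = sin(fδ)/sin δ ≈ 1.092.
p = a·p₁ + b·p₂ ≈ (0.183, 0.602, -0.777); φ = arcsin(p_z) ≈ -50.99°, λ = atan2(p_y, p_x) ≈ 73.14°.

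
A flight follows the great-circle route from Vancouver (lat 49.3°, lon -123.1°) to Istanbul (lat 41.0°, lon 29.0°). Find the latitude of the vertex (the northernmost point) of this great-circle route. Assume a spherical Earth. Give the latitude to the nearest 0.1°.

≈ 76.7°

The great circle lies in the plane with unit normal n̂ = (p₁ × p₂)/|p₁ × p₂|.
Here n̂_z ≈ +0.231; the vertex latitude is φ_max = arccos|n̂_z| ≈ 76.7°.
Check via Clairaut: cos φ_max = |cos φ₁| · sin C = cos(49.3°)·sin(20.7°) ≈ 0.231, again giving ≈ 76.7°.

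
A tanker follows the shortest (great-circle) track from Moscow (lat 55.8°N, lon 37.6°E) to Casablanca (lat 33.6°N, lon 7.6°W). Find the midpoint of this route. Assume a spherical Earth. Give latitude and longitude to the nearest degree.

Write both endpoints as unit vectors p₁, p₂ with components (cos φ cos λ, cos φ sin λ, sin φ).
The central angle between the endpoints is δ = arccos(p₁·p₂) ≈ 0.664 rad (38.0°).
Interpolate at f = 1/2 with slerp weights a = sin((1−f)δ)/sin δ ≈ 0.529, b = sin(fδ)/sin δ ≈ 0.529.
p = a·p₁ + b·p₂ ≈ (0.672, 0.123, 0.730); φ = arcsin(p_z) ≈ 46.89°, λ = atan2(p_y, p_x) ≈ 10.38°.

≈ lat 47°N, lon 10°E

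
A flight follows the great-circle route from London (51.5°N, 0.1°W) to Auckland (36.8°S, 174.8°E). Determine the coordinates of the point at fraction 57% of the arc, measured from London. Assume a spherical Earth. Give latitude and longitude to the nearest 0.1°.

From cos δ = sin φ₁ sin φ₂ + cos φ₁ cos φ₂ cos Δλ, the central angle is δ ≈ 2.877 rad (164.9°).
Interpolate at f = 0.57 with slerp weights a = sin((1−f)δ)/sin δ ≈ 3.618, b = sin(fδ)/sin δ ≈ 3.820.
p = a·p₁ + b·p₂ ≈ (-0.794, 0.273, 0.543); φ = arcsin(p_z) ≈ 32.91°, λ = atan2(p_y, p_x) ≈ 161.00°.

≈ 32.9°N, 161.0°E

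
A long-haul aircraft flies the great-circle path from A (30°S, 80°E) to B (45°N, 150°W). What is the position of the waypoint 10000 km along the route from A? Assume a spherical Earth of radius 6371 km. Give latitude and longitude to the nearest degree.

≈ (30°N, 150°E)

Convert each endpoint to a unit vector on the sphere (x = cos φ cos λ, y = cos φ sin λ, z = sin φ).
The central angle between the endpoints is δ = arccos(p₁·p₂) ≈ 2.415 rad (138.3°). The total great-circle distance is δ·R ≈ 2.415 × 6371 ≈ 15383 km, so the target fraction is f = 10000/15383 ≈ 0.650.
Interpolate at f ≈ 0.650 with slerp weights a = sin((1−f)δ)/sin δ ≈ 1.125, b = sin(fδ)/sin δ ≈ 1.505.
p = a·p₁ + b·p₂ ≈ (-0.752, 0.428, 0.501); φ = arcsin(p_z) ≈ 30.08°, λ = atan2(p_y, p_x) ≈ 150.37°.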